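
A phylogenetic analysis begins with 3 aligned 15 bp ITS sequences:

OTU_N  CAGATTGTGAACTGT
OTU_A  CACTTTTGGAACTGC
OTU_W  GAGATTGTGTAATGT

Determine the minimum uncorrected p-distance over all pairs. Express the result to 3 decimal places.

Pairwise Hamming distances:
  OTU_N vs OTU_A: 5
  OTU_N vs OTU_W: 3
  OTU_A vs OTU_W: 8
The smallest is 3 mismatches, between OTU_N and OTU_W; p = 3/15 = 0.200.

0.200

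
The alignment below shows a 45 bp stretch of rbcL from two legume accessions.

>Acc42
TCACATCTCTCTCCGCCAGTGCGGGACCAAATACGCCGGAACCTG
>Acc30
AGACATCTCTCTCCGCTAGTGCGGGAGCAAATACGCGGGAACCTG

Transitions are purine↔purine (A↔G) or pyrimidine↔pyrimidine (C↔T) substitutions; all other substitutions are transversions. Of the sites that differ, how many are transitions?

1

Mismatches occur at site 1 (T→A, transversion), site 2 (C→G, transversion), site 17 (C→T, transition), site 27 (C→G, transversion), site 37 (C→G, transversion).
Of the 5 differences, 1 transition and 4 transversions, so the answer is 1.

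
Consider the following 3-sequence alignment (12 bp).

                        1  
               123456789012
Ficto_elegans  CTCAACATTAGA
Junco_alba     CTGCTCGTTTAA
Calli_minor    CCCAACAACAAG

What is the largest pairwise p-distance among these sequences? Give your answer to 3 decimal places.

0.750

Pairwise Hamming distances:
  Ficto_elegans vs Junco_alba: 6
  Ficto_elegans vs Calli_minor: 5
  Junco_alba vs Calli_minor: 9
The largest is 9 mismatches, between Junco_alba and Calli_minor; p = 9/12 = 0.750.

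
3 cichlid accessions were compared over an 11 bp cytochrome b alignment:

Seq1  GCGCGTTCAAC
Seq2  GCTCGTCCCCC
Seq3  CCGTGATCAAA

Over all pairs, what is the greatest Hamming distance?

Pairwise Hamming distances:
  Seq1 vs Seq2: 4
  Seq1 vs Seq3: 4
  Seq2 vs Seq3: 8
The largest is 8, between Seq2 and Seq3.

8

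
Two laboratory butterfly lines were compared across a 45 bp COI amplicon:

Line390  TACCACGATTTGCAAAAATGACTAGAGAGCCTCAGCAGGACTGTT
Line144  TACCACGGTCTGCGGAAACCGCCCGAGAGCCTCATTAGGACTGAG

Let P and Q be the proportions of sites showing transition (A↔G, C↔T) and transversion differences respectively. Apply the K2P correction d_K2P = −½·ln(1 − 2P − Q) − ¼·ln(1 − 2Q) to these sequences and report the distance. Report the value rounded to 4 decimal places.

0.3771

Mismatches occur at site 8 (A→G, transition), site 10 (T→C, transition), site 14 (A→G, transition), site 15 (A→G, transition), site 19 (T→C, transition), site 20 (G→C, transversion), site 21 (A→G, transition), site 23 (T→C, transition), site 24 (A→C, transversion), site 35 (G→T, transversion), site 36 (C→T, transition), site 44 (T→A, transversion), site 45 (T→G, transversion).
Of the 13 differences, 8 transitions and 5 transversions over 45 sites: P = 8/45 = 0.177778, Q = 5/45 = 0.111111.
d = −0.5·ln(0.533333) − 0.25·ln(0.777778) = −0.5·(-0.628609) − 0.25·(-0.251314) = 0.3771.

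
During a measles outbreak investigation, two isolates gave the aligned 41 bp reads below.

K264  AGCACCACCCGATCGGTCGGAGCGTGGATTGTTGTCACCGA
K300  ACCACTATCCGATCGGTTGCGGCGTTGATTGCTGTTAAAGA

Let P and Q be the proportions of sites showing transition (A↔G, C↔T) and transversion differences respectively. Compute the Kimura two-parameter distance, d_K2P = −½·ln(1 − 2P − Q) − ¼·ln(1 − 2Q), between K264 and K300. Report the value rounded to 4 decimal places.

The sequences differ at positions 2 (G/C, transversion), 6 (C/T, transition), 8 (C/T, transition), 18 (C/T, transition), 20 (G/C, transversion), 21 (A/G, transition), 26 (G/T, transversion), 32 (T/C, transition), 36 (C/T, transition), 38 (C/A, transversion), 39 (C/A, transversion).
Of the 11 differences, 6 transitions and 5 transversions over 41 sites: P = 6/41 = 0.146341, Q = 5/41 = 0.121951.
d = −0.5·ln(0.585367) − 0.25·ln(0.756098) = −0.5·(-0.535516) − 0.25·(-0.279584) = 0.3377.

0.3377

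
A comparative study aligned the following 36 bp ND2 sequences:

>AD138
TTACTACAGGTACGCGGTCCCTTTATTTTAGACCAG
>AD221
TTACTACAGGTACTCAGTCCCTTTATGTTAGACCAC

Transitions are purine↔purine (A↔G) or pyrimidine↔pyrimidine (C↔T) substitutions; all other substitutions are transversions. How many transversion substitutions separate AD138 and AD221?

Mismatches occur at site 14 (G↔T, transversion), site 16 (G↔A, transition), site 27 (T↔G, transversion), site 36 (G↔C, transversion).
Of the 4 differences, 1 transition and 3 transversions, so the answer is 3.

3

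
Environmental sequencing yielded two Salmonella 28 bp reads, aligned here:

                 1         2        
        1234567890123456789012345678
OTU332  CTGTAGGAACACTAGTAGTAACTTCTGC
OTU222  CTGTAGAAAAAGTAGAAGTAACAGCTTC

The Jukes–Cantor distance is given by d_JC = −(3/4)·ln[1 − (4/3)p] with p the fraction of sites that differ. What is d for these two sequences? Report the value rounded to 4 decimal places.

The sequences differ at positions 7 (G/A), 10 (C/A), 12 (C/G), 16 (T/A), 23 (T/A), 24 (T/G), 27 (G/T).
p = 7/28 = 0.250000.
d = −0.75 · ln(1 − (4/3)·0.250000) = −0.75 · ln(0.666667) = −0.75 · (-0.405465) = 0.3041.

0.3041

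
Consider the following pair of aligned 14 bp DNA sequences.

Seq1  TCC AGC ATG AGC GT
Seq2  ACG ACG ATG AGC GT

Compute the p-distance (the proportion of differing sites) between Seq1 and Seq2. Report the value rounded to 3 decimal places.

0.286

Differing sites — 1:T/A; 3:C/G; 5:G/C; 6:C/G.
There are 4 differences over 14 sites, so p = 4/14 = 0.286.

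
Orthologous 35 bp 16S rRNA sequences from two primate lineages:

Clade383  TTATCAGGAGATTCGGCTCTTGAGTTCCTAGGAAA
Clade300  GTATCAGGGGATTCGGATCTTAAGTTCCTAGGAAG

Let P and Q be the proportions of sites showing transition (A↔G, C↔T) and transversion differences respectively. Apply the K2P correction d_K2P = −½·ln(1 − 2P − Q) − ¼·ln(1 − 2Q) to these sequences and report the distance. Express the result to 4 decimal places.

0.1601

The sequences differ at positions 1 (T/G, transversion), 9 (A/G, transition), 17 (C/A, transversion), 22 (G/A, transition), 35 (A/G, transition).
Of the 5 differences, 3 transitions and 2 transversions over 35 sites: P = 3/35 = 0.085714, Q = 2/35 = 0.057143.
d = −0.5·ln(0.771429) − 0.25·ln(0.885714) = −0.5·(-0.259511) − 0.25·(-0.121361) = 0.1601.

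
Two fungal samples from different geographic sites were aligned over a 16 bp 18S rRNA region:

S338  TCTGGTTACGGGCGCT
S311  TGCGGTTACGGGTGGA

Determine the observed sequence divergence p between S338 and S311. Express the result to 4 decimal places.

The sequences differ at positions 2 (C/G), 3 (T/C), 13 (C/T), 15 (C/G), 16 (T/A).
There are 5 differences over 16 sites, so p = 5/16 = 0.3125.

0.3125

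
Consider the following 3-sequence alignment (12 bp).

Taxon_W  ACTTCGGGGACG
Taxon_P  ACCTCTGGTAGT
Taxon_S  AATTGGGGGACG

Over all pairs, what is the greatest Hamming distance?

7

Pairwise Hamming distances:
  Taxon_W vs Taxon_P: 5
  Taxon_W vs Taxon_S: 2
  Taxon_P vs Taxon_S: 7
The largest is 7, between Taxon_P and Taxon_S.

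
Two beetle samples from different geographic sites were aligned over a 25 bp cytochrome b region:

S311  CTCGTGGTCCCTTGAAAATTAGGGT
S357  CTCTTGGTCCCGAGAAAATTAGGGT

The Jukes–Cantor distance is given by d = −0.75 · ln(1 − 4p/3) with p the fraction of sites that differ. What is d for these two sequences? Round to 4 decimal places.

0.1308

Differing sites — 4:G/T; 12:T/G; 13:T/A.
p = 3/25 = 0.120000.
d = −0.75 · ln(1 − (4/3)·0.120000) = −0.75 · ln(0.840000) = −0.75 · (-0.174353) = 0.1308.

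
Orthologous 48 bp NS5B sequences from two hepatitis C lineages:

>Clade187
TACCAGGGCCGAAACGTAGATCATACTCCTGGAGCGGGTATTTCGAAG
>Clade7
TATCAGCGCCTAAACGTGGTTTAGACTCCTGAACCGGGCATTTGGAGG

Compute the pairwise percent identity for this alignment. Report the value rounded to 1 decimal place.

75.0%

The sequences differ at positions 3 (C/T), 7 (G/C), 11 (G/T), 18 (A/G), 20 (A/T), 22 (C/T), 24 (T/G), 32 (G/A), 34 (G/C), 39 (T/C), 44 (C/G), 47 (A/G).
36 of the 48 sites match, so the percent identity is 36/48 × 100 = 75.0%.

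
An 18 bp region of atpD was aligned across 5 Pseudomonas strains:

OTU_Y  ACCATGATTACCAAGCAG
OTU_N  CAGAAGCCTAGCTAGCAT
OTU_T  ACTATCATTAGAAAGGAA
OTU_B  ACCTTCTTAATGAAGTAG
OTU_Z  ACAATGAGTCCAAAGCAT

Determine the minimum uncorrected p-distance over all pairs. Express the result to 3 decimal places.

0.278

Pairwise Hamming distances:
  OTU_Y vs OTU_N: 9
  OTU_Y vs OTU_T: 6
  OTU_Y vs OTU_B: 7
  OTU_Y vs OTU_Z: 5
  OTU_N vs OTU_T: 11
  OTU_N vs OTU_B: 14
  OTU_N vs OTU_Z: 10
  OTU_T vs OTU_B: 8
  OTU_T vs OTU_Z: 7
  OTU_B vs OTU_Z: 11
The smallest is 5 mismatches, between OTU_Y and OTU_Z; p = 5/18 = 0.278.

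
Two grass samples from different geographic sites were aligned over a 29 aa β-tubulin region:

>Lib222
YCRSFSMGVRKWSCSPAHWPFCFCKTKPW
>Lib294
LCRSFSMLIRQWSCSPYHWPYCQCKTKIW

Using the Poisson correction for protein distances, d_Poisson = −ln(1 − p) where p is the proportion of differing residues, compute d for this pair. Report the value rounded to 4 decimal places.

The sequences differ at positions 1 (Y/L), 8 (G/L), 9 (V/I), 11 (K/Q), 17 (A/Y), 21 (F/Y), 23 (F/Q), 28 (P/I).
p = 8/29 = 0.275862.
d = −ln(1 − 0.275862) = −ln(0.724138) = 0.3228.

0.3228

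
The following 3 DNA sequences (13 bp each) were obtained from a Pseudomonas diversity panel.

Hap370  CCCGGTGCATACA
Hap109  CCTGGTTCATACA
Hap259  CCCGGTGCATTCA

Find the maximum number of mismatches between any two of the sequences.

Pairwise Hamming distances:
  Hap370 vs Hap109: 2
  Hap370 vs Hap259: 1
  Hap109 vs Hap259: 3
The largest is 3, between Hap109 and Hap259.

3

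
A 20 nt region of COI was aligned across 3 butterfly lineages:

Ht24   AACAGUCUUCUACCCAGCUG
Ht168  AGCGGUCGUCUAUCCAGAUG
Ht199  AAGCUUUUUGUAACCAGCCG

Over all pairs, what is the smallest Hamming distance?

Pairwise Hamming distances:
  Ht24 vs Ht168: 5
  Ht24 vs Ht199: 7
  Ht168 vs Ht199: 10
The smallest is 5, between Ht24 and Ht168.

5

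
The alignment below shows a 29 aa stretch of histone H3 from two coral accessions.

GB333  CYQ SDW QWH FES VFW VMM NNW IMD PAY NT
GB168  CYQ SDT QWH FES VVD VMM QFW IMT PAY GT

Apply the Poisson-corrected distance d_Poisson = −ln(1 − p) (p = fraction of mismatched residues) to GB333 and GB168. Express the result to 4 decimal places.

Differing sites — 6:W/T; 14:F/V; 15:W/D; 19:N/Q; 20:N/F; 24:D/T; 28:N/G.
p = 7/29 = 0.241379.
d = −ln(1 − 0.241379) = −ln(0.758621) = 0.2763.

0.2763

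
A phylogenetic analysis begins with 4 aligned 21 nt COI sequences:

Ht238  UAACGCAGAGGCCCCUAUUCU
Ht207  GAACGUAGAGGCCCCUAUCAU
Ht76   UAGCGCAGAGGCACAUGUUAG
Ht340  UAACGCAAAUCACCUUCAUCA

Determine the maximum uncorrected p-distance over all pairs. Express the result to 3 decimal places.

0.571

Pairwise Hamming distances:
  Ht238 vs Ht207: 4
  Ht238 vs Ht76: 6
  Ht238 vs Ht340: 8
  Ht207 vs Ht76: 8
  Ht207 vs Ht340: 12
  Ht76 vs Ht340: 11
The largest is 12 mismatches, between Ht207 and Ht340; p = 12/21 = 0.571.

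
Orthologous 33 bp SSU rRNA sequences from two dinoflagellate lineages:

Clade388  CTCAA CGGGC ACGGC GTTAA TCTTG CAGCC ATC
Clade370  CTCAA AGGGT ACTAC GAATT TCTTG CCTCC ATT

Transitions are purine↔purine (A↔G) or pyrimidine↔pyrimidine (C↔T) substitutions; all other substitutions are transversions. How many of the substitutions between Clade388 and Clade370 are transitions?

3

The sequences differ at positions 6 (C/A, transversion), 10 (C/T, transition), 13 (G/T, transversion), 14 (G/A, transition), 17 (T/A, transversion), 18 (T/A, transversion), 19 (A/T, transversion), 20 (A/T, transversion), 27 (A/C, transversion), 28 (G/T, transversion), 33 (C/T, transition).
Of the 11 differences, 3 transitions and 8 transversions, so the answer is 3.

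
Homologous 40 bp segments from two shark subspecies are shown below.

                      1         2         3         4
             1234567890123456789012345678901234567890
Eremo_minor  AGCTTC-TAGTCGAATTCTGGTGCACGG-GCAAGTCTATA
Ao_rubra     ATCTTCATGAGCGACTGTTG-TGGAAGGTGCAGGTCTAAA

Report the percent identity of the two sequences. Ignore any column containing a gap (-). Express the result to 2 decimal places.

Excluding the 3 gap columns leaves 37 comparable sites.
Differing sites — 2:G/T; 9:A/G; 10:G/A; 11:T/G; 15:A/C; 17:T/G; 18:C/T; 24:C/G; 26:C/A; 33:A/G; 39:T/A.
26 of the 37 comparable sites match, so the percent identity is 26/37 × 100 = 70.27%.

70.27%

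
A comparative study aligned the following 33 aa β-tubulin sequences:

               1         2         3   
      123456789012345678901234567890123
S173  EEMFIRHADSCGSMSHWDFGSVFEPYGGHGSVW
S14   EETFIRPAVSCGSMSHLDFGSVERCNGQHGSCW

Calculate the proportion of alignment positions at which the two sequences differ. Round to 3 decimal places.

0.303

The sequences differ at positions 3 (M/T), 7 (H/P), 9 (D/V), 17 (W/L), 23 (F/E), 24 (E/R), 25 (P/C), 26 (Y/N), 28 (G/Q), 32 (V/C).
There are 10 differences over 33 sites, so p = 10/33 = 0.303.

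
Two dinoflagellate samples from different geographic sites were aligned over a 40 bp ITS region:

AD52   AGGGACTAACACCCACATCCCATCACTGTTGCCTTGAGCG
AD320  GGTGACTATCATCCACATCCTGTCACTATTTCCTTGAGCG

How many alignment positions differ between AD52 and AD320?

8

Mismatches occur at site 1 (A→G), site 3 (G→T), site 9 (A→T), site 12 (C→T), site 21 (C→T), site 22 (A→G), site 28 (G→A), site 31 (G→T).
That gives 8 mismatches out of 40 aligned sites, so the Hamming distance is 8.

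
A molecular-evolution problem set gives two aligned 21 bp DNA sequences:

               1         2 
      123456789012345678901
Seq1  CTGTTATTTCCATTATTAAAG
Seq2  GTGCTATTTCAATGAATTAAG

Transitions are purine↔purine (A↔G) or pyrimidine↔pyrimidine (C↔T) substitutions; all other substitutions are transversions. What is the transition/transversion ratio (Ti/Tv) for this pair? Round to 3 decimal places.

0.200

The sequences differ at positions 1 (C/G, transversion), 4 (T/C, transition), 11 (C/A, transversion), 14 (T/G, transversion), 16 (T/A, transversion), 18 (A/T, transversion).
Of the 6 differences, 1 transition and 5 transversions, so Ti/Tv = 1/5 = 0.200.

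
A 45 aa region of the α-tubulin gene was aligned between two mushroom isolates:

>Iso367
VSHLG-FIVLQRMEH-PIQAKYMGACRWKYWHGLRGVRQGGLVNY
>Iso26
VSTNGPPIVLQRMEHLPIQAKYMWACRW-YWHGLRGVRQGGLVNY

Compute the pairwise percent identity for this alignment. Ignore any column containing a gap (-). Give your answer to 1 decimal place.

Excluding the 3 gap columns leaves 42 comparable sites.
The sequences differ at positions 3 (H/T), 4 (L/N), 7 (F/P), 24 (G/W).
38 of the 42 comparable sites match, so the percent identity is 38/42 × 100 = 90.5%.

90.5%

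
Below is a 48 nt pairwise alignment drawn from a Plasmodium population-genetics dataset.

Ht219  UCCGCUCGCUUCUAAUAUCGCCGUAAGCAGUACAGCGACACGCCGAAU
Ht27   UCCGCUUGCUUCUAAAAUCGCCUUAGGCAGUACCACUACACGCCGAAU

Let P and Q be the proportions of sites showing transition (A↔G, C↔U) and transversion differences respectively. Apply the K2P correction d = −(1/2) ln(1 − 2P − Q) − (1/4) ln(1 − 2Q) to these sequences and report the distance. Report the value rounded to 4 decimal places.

0.1624

Differing sites — 7:C/U (Ti); 16:U/A (Tv); 23:G/U (Tv); 26:A/G (Ti); 34:A/C (Tv); 35:G/A (Ti); 37:G/U (Tv).
Of the 7 differences, 3 transitions and 4 transversions over 48 sites: P = 3/48 = 0.062500, Q = 4/48 = 0.083333.
d = −0.5·ln(0.791667) − 0.25·ln(0.833334) = −0.5·(-0.233614) − 0.25·(-0.182321) = 0.1624.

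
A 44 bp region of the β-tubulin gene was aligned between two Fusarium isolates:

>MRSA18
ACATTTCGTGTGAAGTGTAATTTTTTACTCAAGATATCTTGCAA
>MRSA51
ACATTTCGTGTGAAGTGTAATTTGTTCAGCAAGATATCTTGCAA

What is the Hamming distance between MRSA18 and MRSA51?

4

Mismatches occur at site 24 (T/G), site 27 (A/C), site 28 (C/A), site 29 (T/G).
That gives 4 mismatches out of 44 aligned sites, so the Hamming distance is 4.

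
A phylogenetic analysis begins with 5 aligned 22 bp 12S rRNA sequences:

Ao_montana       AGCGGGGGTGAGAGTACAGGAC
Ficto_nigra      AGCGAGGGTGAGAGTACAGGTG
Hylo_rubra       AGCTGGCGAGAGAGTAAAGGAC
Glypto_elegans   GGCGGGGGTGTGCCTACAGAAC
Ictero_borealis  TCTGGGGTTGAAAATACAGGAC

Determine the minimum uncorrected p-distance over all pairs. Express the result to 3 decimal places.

Pairwise Hamming distances:
  Ao_montana vs Ficto_nigra: 3
  Ao_montana vs Hylo_rubra: 4
  Ao_montana vs Glypto_elegans: 5
  Ao_montana vs Ictero_borealis: 6
  Ficto_nigra vs Hylo_rubra: 7
  Ficto_nigra vs Glypto_elegans: 8
  Ficto_nigra vs Ictero_borealis: 9
  Hylo_rubra vs Glypto_elegans: 9
  Hylo_rubra vs Ictero_borealis: 10
  Glypto_elegans vs Ictero_borealis: 9
The smallest is 3 mismatches, between Ao_montana and Ficto_nigra; p = 3/22 = 0.136.

0.136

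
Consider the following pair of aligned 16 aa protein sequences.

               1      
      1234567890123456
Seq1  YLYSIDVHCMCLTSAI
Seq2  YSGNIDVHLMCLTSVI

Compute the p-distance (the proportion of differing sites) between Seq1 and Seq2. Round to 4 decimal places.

The sequences differ at positions 2 (L/S), 3 (Y/G), 4 (S/N), 9 (C/L), 15 (A/V).
There are 5 differences over 16 sites, so p = 5/16 = 0.3125.

0.3125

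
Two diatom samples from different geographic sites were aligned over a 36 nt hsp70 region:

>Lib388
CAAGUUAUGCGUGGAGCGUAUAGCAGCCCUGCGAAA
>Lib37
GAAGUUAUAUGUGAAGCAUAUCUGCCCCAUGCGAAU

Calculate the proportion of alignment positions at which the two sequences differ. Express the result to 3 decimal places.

Differing sites — 1:C/G; 9:G/A; 10:C/U; 14:G/A; 18:G/A; 22:A/C; 23:G/U; 24:C/G; 25:A/C; 26:G/C; 29:C/A; 36:A/U.
There are 12 differences over 36 sites, so p = 12/36 = 0.333.

0.333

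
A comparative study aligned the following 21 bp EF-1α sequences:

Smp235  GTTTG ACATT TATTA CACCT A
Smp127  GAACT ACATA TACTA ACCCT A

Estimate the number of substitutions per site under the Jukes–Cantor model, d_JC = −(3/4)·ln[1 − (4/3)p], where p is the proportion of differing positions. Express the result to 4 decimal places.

0.5319

The sequences differ at positions 2 (T/A), 3 (T/A), 4 (T/C), 5 (G/T), 10 (T/A), 13 (T/C), 16 (C/A), 17 (A/C).
p = 8/21 = 0.380952.
d = −0.75 · ln(1 − (4/3)·0.380952) = −0.75 · ln(0.492064) = −0.75 · (-0.709146) = 0.5319.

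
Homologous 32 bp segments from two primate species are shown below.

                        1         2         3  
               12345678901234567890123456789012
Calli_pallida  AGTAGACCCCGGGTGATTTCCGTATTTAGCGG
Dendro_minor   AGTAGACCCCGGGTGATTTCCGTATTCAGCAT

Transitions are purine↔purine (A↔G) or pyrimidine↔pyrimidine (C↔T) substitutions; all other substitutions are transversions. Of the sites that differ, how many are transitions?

2

Mismatches occur at site 27 (T↔C, transition), site 31 (G↔A, transition), site 32 (G↔T, transversion).
Of the 3 differences, 2 transitions and 1 transversion, so the answer is 2.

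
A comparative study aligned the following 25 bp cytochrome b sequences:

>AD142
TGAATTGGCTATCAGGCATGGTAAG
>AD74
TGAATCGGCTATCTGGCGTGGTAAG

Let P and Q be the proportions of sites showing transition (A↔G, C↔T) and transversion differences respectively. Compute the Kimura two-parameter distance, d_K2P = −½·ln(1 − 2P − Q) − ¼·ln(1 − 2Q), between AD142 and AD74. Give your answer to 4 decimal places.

0.1324

Mismatches occur at site 6 (T↔C, transition), site 14 (A↔T, transversion), site 18 (A↔G, transition).
Of the 3 differences, 2 transitions and 1 transversion over 25 sites: P = 2/25 = 0.080000, Q = 1/25 = 0.040000.
d = −0.5·ln(0.800000) − 0.25·ln(0.920000) = −0.5·(-0.223144) − 0.25·(-0.083382) = 0.1324.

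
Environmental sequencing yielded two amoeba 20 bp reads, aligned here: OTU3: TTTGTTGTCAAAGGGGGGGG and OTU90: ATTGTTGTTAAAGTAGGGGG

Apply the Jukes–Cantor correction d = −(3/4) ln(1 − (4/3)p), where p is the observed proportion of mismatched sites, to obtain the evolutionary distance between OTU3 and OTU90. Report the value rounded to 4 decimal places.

The sequences differ at positions 1 (T/A), 9 (C/T), 14 (G/T), 15 (G/A).
p = 4/20 = 0.200000.
d = −0.75 · ln(1 − (4/3)·0.200000) = −0.75 · ln(0.733333) = −0.75 · (-0.310155) = 0.2326.

0.2326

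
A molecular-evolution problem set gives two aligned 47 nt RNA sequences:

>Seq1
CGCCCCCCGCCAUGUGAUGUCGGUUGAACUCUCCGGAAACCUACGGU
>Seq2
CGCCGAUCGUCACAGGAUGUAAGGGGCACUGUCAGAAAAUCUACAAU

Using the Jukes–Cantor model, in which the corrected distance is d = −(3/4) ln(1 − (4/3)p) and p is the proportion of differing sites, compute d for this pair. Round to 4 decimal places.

Mismatches occur at site 5 (C→G), site 6 (C→A), site 7 (C→U), site 10 (C→U), site 13 (U→C), site 14 (G→A), site 15 (U→G), site 21 (C→A), site 22 (G→A), site 24 (U→G), site 25 (U→G), site 27 (A→C), site 31 (C→G), site 34 (C→A), site 36 (G→A), site 40 (C→U), site 45 (G→A), site 46 (G→A).
p = 18/47 = 0.382979.
d = −0.75 · ln(1 − (4/3)·0.382979) = −0.75 · ln(0.489361) = −0.75 · (-0.714655) = 0.5360.

0.5360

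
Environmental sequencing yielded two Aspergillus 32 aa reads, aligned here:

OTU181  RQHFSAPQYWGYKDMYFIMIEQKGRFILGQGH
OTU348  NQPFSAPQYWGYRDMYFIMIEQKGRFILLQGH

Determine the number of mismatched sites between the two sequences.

4

The sequences differ at positions 1 (R/N), 3 (H/P), 13 (K/R), 29 (G/L).
That gives 4 mismatches out of 32 aligned sites, so the Hamming distance is 4.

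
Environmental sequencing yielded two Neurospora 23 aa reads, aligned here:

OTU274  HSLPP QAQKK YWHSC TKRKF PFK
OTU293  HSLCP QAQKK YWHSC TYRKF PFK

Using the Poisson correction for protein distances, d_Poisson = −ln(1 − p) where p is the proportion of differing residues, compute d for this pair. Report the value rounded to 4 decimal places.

0.0910

The sequences differ at positions 4 (P/C), 17 (K/Y).
p = 2/23 = 0.086957.
d = −ln(1 − 0.086957) = −ln(0.913043) = 0.0910.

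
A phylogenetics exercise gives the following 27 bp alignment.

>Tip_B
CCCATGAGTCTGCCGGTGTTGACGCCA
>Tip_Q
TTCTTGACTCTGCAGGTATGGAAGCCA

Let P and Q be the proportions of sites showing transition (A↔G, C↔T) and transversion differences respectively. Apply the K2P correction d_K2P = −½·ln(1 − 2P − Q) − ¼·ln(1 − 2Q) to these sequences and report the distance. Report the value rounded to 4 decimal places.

Mismatches occur at site 1 (C→T, transition), site 2 (C→T, transition), site 4 (A→T, transversion), site 8 (G→C, transversion), site 14 (C→A, transversion), site 18 (G→A, transition), site 20 (T→G, transversion), site 23 (C→A, transversion).
Of the 8 differences, 3 transitions and 5 transversions over 27 sites: P = 3/27 = 0.111111, Q = 5/27 = 0.185185.
d = −0.5·ln(0.592593) − 0.25·ln(0.629630) = −0.5·(-0.523247) − 0.25·(-0.462623) = 0.3773.

0.3773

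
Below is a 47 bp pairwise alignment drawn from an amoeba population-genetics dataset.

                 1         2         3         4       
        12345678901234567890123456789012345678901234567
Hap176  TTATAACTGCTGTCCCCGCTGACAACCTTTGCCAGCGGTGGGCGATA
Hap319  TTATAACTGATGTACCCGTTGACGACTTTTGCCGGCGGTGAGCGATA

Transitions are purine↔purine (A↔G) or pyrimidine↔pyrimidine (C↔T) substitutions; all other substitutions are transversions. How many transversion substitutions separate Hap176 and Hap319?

2

Differing sites — 10:C/A (Tv); 14:C/A (Tv); 19:C/T (Ti); 24:A/G (Ti); 27:C/T (Ti); 34:A/G (Ti); 41:G/A (Ti).
Of the 7 differences, 5 transitions and 2 transversions, so the answer is 2.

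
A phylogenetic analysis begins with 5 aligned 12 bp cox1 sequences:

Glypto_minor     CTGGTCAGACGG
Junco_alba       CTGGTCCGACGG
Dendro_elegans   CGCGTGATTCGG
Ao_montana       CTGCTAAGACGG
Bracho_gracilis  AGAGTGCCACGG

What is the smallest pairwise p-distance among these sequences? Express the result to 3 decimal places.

0.083

Pairwise Hamming distances:
  Glypto_minor vs Junco_alba: 1
  Glypto_minor vs Dendro_elegans: 5
  Glypto_minor vs Ao_montana: 2
  Glypto_minor vs Bracho_gracilis: 6
  Junco_alba vs Dendro_elegans: 6
  Junco_alba vs Ao_montana: 3
  Junco_alba vs Bracho_gracilis: 5
  Dendro_elegans vs Ao_montana: 6
  Dendro_elegans vs Bracho_gracilis: 5
  Ao_montana vs Bracho_gracilis: 7
The smallest is 1 mismatch, between Glypto_minor and Junco_alba; p = 1/12 = 0.083.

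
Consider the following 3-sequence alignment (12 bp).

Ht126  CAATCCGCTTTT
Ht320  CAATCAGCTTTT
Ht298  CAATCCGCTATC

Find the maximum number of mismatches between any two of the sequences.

Pairwise Hamming distances:
  Ht126 vs Ht320: 1
  Ht126 vs Ht298: 2
  Ht320 vs Ht298: 3
The largest is 3, between Ht320 and Ht298.

3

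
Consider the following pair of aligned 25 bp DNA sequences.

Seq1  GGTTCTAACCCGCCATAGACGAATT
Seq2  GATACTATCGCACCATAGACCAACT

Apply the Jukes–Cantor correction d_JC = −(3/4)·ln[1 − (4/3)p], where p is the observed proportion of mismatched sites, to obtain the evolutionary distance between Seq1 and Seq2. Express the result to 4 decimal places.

0.3505

The sequences differ at positions 2 (G/A), 4 (T/A), 8 (A/T), 10 (C/G), 12 (G/A), 21 (G/C), 24 (T/C).
p = 7/25 = 0.280000.
d = −0.75 · ln(1 − (4/3)·0.280000) = −0.75 · ln(0.626667) = −0.75 · (-0.467340) = 0.3505.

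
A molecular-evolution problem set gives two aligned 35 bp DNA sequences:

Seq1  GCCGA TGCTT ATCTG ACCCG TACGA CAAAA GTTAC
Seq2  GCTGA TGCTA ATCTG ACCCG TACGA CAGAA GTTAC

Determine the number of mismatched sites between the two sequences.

The sequences differ at positions 3 (C/T), 10 (T/A), 28 (A/G).
That gives 3 mismatches out of 35 aligned sites, so the Hamming distance is 3.

3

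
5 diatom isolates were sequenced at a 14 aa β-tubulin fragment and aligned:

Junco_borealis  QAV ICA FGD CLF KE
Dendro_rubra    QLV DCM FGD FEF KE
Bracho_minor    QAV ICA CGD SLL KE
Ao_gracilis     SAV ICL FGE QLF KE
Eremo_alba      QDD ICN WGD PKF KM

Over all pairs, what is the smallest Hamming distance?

3

Pairwise Hamming distances:
  Junco_borealis vs Dendro_rubra: 5
  Junco_borealis vs Bracho_minor: 3
  Junco_borealis vs Ao_gracilis: 4
  Junco_borealis vs Eremo_alba: 7
  Dendro_rubra vs Bracho_minor: 7
  Dendro_rubra vs Ao_gracilis: 7
  Dendro_rubra vs Eremo_alba: 8
  Bracho_minor vs Ao_gracilis: 6
  Bracho_minor vs Eremo_alba: 8
  Ao_gracilis vs Eremo_alba: 9
The smallest is 3, between Junco_borealis and Bracho_minor.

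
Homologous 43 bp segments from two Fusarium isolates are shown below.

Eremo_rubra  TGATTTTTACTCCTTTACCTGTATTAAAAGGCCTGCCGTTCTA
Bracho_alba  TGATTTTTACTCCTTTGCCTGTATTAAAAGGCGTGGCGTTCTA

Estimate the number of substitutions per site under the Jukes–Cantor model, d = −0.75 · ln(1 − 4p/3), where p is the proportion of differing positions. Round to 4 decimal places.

The sequences differ at positions 17 (A/G), 33 (C/G), 36 (C/G).
p = 3/43 = 0.069767.
d = −0.75 · ln(1 − (4/3)·0.069767) = −0.75 · ln(0.906977) = −0.75 · (-0.097638) = 0.0732.

0.0732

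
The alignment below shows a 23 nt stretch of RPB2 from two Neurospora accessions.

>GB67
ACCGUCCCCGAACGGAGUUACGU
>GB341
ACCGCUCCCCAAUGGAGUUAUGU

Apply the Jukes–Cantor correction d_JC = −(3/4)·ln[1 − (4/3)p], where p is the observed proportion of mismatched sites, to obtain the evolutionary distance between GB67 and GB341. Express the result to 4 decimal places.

0.2567

The sequences differ at positions 5 (U/C), 6 (C/U), 10 (G/C), 13 (C/U), 21 (C/U).
p = 5/23 = 0.217391.
d = −0.75 · ln(1 − (4/3)·0.217391) = −0.75 · ln(0.710145) = −0.75 · (-0.342286) = 0.2567.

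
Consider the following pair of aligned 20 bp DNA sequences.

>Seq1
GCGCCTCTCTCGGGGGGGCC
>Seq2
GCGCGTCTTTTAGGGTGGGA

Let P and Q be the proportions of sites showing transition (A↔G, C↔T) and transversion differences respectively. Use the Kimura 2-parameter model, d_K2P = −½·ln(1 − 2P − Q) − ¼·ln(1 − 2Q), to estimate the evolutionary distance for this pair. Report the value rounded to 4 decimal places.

Differing sites — 5:C/G (Tv); 9:C/T (Ti); 11:C/T (Ti); 12:G/A (Ti); 16:G/T (Tv); 19:C/G (Tv); 20:C/A (Tv).
Of the 7 differences, 3 transitions and 4 transversions over 20 sites: P = 3/20 = 0.150000, Q = 4/20 = 0.200000.
d = −0.5·ln(0.500000) − 0.25·ln(0.600000) = −0.5·(-0.693147) − 0.25·(-0.510826) = 0.4743.

0.4743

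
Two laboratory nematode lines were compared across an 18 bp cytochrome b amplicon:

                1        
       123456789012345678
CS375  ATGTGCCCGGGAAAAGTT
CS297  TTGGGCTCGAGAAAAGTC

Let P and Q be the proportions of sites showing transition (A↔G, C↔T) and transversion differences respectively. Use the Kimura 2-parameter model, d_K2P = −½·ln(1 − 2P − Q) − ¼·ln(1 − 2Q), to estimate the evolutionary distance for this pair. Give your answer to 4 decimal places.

Mismatches occur at site 1 (A↔T, transversion), site 4 (T↔G, transversion), site 7 (C↔T, transition), site 10 (G↔A, transition), site 18 (T↔C, transition).
Of the 5 differences, 3 transitions and 2 transversions over 18 sites: P = 3/18 = 0.166667, Q = 2/18 = 0.111111.
d = −0.5·ln(0.555555) − 0.25·ln(0.777778) = −0.5·(-0.587788) − 0.25·(-0.251314) = 0.3567.

0.3567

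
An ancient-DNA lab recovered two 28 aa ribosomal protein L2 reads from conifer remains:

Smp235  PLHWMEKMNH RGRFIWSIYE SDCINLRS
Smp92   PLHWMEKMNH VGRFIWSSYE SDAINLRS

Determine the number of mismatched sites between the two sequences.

The sequences differ at positions 11 (R/V), 18 (I/S), 23 (C/A).
That gives 3 mismatches out of 28 aligned sites, so the Hamming distance is 3.

3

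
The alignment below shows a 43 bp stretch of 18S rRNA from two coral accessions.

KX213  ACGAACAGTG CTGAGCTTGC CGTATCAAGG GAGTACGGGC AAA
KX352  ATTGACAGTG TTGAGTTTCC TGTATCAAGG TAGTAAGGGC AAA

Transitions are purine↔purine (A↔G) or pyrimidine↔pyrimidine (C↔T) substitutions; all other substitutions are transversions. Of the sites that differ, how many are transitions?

5

Mismatches occur at site 2 (C↔T, transition), site 3 (G↔T, transversion), site 4 (A↔G, transition), site 11 (C↔T, transition), site 16 (C↔T, transition), site 19 (G↔C, transversion), site 21 (C↔T, transition), site 31 (G↔T, transversion), site 36 (C↔A, transversion).
Of the 9 differences, 5 transitions and 4 transversions, so the answer is 5.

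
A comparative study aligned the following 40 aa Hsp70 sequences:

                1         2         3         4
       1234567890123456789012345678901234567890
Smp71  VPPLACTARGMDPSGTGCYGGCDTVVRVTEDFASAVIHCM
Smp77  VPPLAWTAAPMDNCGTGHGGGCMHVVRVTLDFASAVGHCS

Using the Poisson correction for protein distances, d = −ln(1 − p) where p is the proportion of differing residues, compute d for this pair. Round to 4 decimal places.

0.3567

Mismatches occur at site 6 (C↔W), site 9 (R↔A), site 10 (G↔P), site 13 (P↔N), site 14 (S↔C), site 18 (C↔H), site 19 (Y↔G), site 23 (D↔M), site 24 (T↔H), site 30 (E↔L), site 37 (I↔G), site 40 (M↔S).
p = 12/40 = 0.300000.
d = −ln(1 − 0.300000) = −ln(0.700000) = 0.3567.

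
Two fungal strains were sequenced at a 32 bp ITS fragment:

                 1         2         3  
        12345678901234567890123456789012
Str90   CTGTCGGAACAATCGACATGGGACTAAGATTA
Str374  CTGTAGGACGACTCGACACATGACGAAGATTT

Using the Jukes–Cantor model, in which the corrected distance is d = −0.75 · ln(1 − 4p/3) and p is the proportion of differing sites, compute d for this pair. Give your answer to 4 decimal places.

0.3525

Differing sites — 5:C/A; 9:A/C; 10:C/G; 12:A/C; 19:T/C; 20:G/A; 21:G/T; 25:T/G; 32:A/T.
p = 9/32 = 0.281250.
d = −0.75 · ln(1 − (4/3)·0.281250) = −0.75 · ln(0.625000) = −0.75 · (-0.470004) = 0.3525.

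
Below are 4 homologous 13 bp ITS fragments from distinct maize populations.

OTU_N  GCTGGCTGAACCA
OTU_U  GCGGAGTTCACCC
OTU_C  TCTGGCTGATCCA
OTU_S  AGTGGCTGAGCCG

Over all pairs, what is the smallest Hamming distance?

2

Pairwise Hamming distances:
  OTU_N vs OTU_U: 6
  OTU_N vs OTU_C: 2
  OTU_N vs OTU_S: 4
  OTU_U vs OTU_C: 8
  OTU_U vs OTU_S: 9
  OTU_C vs OTU_S: 4
The smallest is 2, between OTU_N and OTU_C.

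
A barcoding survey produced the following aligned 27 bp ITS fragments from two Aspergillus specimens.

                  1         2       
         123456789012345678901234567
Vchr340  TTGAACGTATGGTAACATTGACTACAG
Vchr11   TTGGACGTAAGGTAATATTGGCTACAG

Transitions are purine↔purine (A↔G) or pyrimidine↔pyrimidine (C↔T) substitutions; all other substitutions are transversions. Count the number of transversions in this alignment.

1

Mismatches occur at site 4 (A→G, transition), site 10 (T→A, transversion), site 16 (C→T, transition), site 21 (A→G, transition).
Of the 4 differences, 3 transitions and 1 transversion, so the answer is 1.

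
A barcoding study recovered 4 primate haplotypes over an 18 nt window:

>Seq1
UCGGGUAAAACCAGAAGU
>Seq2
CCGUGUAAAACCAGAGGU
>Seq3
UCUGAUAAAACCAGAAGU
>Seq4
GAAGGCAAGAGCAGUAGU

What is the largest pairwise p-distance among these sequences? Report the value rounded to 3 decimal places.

Pairwise Hamming distances:
  Seq1 vs Seq2: 3
  Seq1 vs Seq3: 2
  Seq1 vs Seq4: 7
  Seq2 vs Seq3: 5
  Seq2 vs Seq4: 9
  Seq3 vs Seq4: 8
The largest is 9 mismatches, between Seq2 and Seq4; p = 9/18 = 0.500.

0.500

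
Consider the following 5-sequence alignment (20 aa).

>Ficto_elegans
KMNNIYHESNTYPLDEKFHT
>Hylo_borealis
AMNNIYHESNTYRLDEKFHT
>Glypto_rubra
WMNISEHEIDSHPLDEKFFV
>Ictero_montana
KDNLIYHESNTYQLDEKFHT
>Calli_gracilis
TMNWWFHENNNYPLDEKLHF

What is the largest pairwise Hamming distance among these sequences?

12

Pairwise Hamming distances:
  Ficto_elegans vs Hylo_borealis: 2
  Ficto_elegans vs Glypto_rubra: 10
  Ficto_elegans vs Ictero_montana: 3
  Ficto_elegans vs Calli_gracilis: 8
  Hylo_borealis vs Glypto_rubra: 11
  Hylo_borealis vs Ictero_montana: 4
  Hylo_borealis vs Calli_gracilis: 9
  Glypto_rubra vs Ictero_montana: 12
  Glypto_rubra vs Calli_gracilis: 11
  Ictero_montana vs Calli_gracilis: 10
The largest is 12, between Glypto_rubra and Ictero_montana.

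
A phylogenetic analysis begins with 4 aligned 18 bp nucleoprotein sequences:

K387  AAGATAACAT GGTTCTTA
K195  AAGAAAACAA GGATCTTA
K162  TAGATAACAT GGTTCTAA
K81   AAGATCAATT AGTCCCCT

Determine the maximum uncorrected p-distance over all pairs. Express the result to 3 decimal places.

0.611

Pairwise Hamming distances:
  K387 vs K195: 3
  K387 vs K162: 2
  K387 vs K81: 8
  K195 vs K162: 5
  K195 vs K81: 11
  K162 vs K81: 9
The largest is 11 mismatches, between K195 and K81; p = 11/18 = 0.611.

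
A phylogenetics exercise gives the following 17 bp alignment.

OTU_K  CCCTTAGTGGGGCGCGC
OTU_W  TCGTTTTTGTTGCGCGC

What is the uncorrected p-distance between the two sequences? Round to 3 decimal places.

The sequences differ at positions 1 (C/T), 3 (C/G), 6 (A/T), 7 (G/T), 10 (G/T), 11 (G/T).
There are 6 differences over 17 sites, so p = 6/17 = 0.353.

0.353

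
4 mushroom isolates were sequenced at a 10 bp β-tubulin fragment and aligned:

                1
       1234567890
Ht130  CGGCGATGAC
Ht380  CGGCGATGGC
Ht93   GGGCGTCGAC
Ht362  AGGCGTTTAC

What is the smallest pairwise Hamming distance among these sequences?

Pairwise Hamming distances:
  Ht130 vs Ht380: 1
  Ht130 vs Ht93: 3
  Ht130 vs Ht362: 3
  Ht380 vs Ht93: 4
  Ht380 vs Ht362: 4
  Ht93 vs Ht362: 3
The smallest is 1, between Ht130 and Ht380.

1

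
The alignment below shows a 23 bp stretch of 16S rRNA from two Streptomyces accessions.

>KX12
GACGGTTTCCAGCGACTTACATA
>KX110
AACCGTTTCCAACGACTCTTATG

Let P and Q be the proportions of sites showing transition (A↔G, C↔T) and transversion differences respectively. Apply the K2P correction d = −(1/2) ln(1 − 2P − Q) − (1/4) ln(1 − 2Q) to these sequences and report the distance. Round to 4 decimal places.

The sequences differ at positions 1 (G/A, transition), 4 (G/C, transversion), 12 (G/A, transition), 18 (T/C, transition), 19 (A/T, transversion), 20 (C/T, transition), 23 (A/G, transition).
Of the 7 differences, 5 transitions and 2 transversions over 23 sites: P = 5/23 = 0.217391, Q = 2/23 = 0.086957.
d = −0.5·ln(0.478261) − 0.25·ln(0.826086) = −0.5·(-0.737599) − 0.25·(-0.191056) = 0.4166.

0.4166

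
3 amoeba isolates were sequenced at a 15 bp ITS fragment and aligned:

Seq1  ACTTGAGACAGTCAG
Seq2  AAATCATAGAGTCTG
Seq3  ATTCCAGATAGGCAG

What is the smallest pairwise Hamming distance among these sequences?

Pairwise Hamming distances:
  Seq1 vs Seq2: 6
  Seq1 vs Seq3: 5
  Seq2 vs Seq3: 7
The smallest is 5, between Seq1 and Seq3.

5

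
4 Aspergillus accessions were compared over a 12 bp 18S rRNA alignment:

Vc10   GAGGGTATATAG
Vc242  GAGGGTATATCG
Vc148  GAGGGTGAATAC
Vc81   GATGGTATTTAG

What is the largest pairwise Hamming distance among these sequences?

5

Pairwise Hamming distances:
  Vc10 vs Vc242: 1
  Vc10 vs Vc148: 3
  Vc10 vs Vc81: 2
  Vc242 vs Vc148: 4
  Vc242 vs Vc81: 3
  Vc148 vs Vc81: 5
The largest is 5, between Vc148 and Vc81.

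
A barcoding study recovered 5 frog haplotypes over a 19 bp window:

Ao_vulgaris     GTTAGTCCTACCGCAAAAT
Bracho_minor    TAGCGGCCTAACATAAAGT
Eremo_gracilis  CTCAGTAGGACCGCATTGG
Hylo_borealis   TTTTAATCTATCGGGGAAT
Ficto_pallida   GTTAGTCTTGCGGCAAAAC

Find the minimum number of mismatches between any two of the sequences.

4

Pairwise Hamming distances:
  Ao_vulgaris vs Bracho_minor: 9
  Ao_vulgaris vs Eremo_gracilis: 9
  Ao_vulgaris vs Hylo_borealis: 9
  Ao_vulgaris vs Ficto_pallida: 4
  Bracho_minor vs Eremo_gracilis: 14
  Bracho_minor vs Hylo_borealis: 12
  Bracho_minor vs Ficto_pallida: 13
  Eremo_gracilis vs Hylo_borealis: 15
  Eremo_gracilis vs Ficto_pallida: 11
  Hylo_borealis vs Ficto_pallida: 13
The smallest is 4, between Ao_vulgaris and Ficto_pallida.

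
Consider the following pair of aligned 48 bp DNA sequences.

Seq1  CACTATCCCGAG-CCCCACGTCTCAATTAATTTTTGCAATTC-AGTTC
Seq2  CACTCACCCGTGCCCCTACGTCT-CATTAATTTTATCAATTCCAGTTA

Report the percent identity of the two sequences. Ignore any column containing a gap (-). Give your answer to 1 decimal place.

82.2%

Excluding the 3 gap columns leaves 45 comparable sites.
Mismatches occur at site 5 (A/C), site 6 (T/A), site 11 (A/T), site 17 (C/T), site 25 (A/C), site 35 (T/A), site 36 (G/T), site 48 (C/A).
37 of the 45 comparable sites match, so the percent identity is 37/45 × 100 = 82.2%.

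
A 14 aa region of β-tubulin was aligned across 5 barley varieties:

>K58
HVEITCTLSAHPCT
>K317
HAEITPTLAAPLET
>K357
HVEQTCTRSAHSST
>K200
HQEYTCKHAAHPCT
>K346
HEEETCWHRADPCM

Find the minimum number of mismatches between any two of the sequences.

Pairwise Hamming distances:
  K58 vs K317: 6
  K58 vs K357: 4
  K58 vs K200: 5
  K58 vs K346: 7
  K317 vs K357: 8
  K317 vs K200: 8
  K317 vs K346: 10
  K357 vs K200: 7
  K357 vs K346: 9
  K200 vs K346: 6
The smallest is 4, between K58 and K357.

4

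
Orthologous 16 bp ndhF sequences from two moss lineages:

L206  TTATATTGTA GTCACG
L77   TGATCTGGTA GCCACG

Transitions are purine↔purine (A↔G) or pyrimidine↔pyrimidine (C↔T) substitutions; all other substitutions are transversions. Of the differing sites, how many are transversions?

3

Mismatches occur at site 2 (T→G, transversion), site 5 (A→C, transversion), site 7 (T→G, transversion), site 12 (T→C, transition).
Of the 4 differences, 1 transition and 3 transversions, so the answer is 3.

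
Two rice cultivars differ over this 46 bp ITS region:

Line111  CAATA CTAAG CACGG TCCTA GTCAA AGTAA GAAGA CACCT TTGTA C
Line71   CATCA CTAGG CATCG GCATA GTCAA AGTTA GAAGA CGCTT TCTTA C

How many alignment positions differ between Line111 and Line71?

12

Differing sites — 3:A/T; 4:T/C; 9:A/G; 13:C/T; 14:G/C; 16:T/G; 18:C/A; 29:A/T; 37:A/G; 39:C/T; 42:T/C; 43:G/T.
That gives 12 mismatches out of 46 aligned sites, so the Hamming distance is 12.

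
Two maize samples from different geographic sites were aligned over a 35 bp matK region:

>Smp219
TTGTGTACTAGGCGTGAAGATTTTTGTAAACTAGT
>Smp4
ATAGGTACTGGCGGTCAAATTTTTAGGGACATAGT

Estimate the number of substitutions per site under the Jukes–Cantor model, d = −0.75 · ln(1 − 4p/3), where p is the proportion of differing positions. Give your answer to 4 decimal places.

Differing sites — 1:T/A; 3:G/A; 4:T/G; 10:A/G; 12:G/C; 13:C/G; 16:G/C; 19:G/A; 20:A/T; 25:T/A; 27:T/G; 28:A/G; 30:A/C; 31:C/A.
p = 14/35 = 0.400000.
d = −0.75 · ln(1 − (4/3)·0.400000) = −0.75 · ln(0.466667) = −0.75 · (-0.762139) = 0.5716.

0.5716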